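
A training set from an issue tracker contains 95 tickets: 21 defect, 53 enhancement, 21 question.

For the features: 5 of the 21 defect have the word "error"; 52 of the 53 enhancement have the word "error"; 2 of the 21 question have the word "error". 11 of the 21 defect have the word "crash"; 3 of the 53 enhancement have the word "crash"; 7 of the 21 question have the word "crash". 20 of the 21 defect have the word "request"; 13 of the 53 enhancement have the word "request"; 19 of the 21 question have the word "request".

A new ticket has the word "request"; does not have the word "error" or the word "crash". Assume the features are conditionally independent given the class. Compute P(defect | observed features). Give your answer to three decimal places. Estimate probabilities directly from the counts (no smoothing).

0.383

defect: (21/95) × (16/21) × (10/21) × (20/21) ≈ 0.0763814
enhancement: (53/95) × (1/53) × (50/53) × (13/53) ≈ 0.00243578
question: (21/95) × (19/21) × (14/21) × (19/21) ≈ 0.120635
P(defect | x) = 0.0763814 / 0.19945218 ≈ 0.383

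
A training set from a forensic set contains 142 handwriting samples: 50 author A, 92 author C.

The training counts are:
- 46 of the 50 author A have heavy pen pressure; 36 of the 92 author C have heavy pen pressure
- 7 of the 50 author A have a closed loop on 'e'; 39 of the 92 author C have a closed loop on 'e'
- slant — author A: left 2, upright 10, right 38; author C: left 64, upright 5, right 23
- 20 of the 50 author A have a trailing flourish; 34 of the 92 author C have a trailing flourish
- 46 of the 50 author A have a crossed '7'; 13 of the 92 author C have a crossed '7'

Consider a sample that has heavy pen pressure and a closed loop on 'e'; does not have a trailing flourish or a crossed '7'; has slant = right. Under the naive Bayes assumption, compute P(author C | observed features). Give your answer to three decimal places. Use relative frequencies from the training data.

0.898

author A: (50/142) × (46/50) × (7/50) × (38/50) × (30/50) × (4/50) ≈ 0.00165445
author C: (92/142) × (36/92) × (39/92) × (23/92) × (58/92) × (79/92) ≈ 0.0145449
P(author C | x) = 0.0145449 / 0.01619935 ≈ 0.898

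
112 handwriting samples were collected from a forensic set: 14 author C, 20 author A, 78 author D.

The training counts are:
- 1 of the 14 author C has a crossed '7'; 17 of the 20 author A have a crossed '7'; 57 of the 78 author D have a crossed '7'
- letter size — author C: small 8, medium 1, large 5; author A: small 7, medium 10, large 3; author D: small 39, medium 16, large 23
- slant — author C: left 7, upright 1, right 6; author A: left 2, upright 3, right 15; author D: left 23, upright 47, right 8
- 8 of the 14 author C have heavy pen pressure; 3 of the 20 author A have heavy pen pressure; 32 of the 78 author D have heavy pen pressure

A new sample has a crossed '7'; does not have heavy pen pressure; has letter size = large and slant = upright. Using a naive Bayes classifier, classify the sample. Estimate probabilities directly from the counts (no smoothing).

author C: (14/112) × (1/14) × (5/14) × (1/14) × (6/14) ≈ 0.0000976156
author A: (20/112) × (17/20) × (3/20) × (3/20) × (17/20) ≈ 0.0029029
author D: (78/112) × (57/78) × (23/78) × (47/78) × (46/78) ≈ 0.0533282
Highest score → author D.

author D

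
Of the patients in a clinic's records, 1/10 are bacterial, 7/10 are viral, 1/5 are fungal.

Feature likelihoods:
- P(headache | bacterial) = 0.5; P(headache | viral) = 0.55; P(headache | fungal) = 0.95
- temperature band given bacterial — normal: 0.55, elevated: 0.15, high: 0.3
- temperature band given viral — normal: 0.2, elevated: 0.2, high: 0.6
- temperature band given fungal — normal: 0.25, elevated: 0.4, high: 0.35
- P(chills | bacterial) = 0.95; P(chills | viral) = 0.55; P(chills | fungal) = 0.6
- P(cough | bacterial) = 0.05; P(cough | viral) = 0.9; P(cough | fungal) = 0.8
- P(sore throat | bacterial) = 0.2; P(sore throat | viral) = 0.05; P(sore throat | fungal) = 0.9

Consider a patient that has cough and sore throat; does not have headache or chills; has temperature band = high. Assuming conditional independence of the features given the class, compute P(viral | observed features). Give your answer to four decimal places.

0.7903

bacterial: 0.1 × (1−0.5) × 0.3 × (1−0.95) × 0.05 × 0.2 = 0.0000075
viral: 0.7 × (1−0.55) × 0.6 × (1−0.55) × 0.9 × 0.05 = 0.00382725
fungal: 0.2 × (1−0.95) × 0.35 × (1−0.6) × 0.8 × 0.9 = 0.001008
P(viral | x) = 0.00382725 / 0.00484275 ≈ 0.7903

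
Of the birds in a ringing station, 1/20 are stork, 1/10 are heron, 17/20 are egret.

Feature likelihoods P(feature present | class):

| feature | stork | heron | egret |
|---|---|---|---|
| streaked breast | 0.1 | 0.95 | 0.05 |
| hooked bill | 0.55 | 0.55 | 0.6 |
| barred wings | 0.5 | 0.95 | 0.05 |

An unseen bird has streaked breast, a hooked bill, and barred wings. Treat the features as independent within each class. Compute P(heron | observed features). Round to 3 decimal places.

stork: 0.05 × 0.1 × 0.55 × 0.5 = 0.001375
heron: 0.1 × 0.95 × 0.55 × 0.95 = 0.0496375
egret: 0.85 × 0.05 × 0.6 × 0.05 = 0.001275
P(heron | x) = 0.0496375 / 0.0522875 ≈ 0.949

0.949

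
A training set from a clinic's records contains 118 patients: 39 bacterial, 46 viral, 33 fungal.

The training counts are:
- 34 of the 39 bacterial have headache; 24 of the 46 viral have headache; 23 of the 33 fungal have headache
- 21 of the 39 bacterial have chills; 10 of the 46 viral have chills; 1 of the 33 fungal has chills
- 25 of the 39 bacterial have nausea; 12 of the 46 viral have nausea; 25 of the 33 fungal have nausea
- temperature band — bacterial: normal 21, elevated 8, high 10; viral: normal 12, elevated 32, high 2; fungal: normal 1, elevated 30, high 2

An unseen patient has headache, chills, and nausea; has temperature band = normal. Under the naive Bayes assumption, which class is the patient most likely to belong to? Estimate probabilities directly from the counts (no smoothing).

bacterial

bacterial: (39/118) × (34/39) × (21/39) × (25/39) × (21/39) ≈ 0.0535527
viral: (46/118) × (24/46) × (10/46) × (12/46) × (12/46) ≈ 0.00300897
fungal: (33/118) × (23/33) × (1/33) × (25/33) × (1/33) ≈ 0.000135595
Highest score → bacterial.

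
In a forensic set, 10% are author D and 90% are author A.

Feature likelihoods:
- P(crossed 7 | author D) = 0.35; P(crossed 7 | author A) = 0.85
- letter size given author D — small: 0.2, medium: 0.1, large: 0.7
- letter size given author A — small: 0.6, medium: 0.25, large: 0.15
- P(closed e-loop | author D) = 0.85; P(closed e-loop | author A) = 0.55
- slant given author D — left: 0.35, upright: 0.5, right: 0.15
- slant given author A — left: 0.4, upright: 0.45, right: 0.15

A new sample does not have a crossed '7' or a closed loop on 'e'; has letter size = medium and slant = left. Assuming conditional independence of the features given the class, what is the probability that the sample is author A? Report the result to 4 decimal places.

author D: 0.1 × (1−0.35) × 0.1 × (1−0.85) × 0.35 = 0.00034125
author A: 0.9 × (1−0.85) × 0.25 × (1−0.55) × 0.4 = 0.006075
P(author A | x) = 0.006075 / 0.00641625 ≈ 0.9468

0.9468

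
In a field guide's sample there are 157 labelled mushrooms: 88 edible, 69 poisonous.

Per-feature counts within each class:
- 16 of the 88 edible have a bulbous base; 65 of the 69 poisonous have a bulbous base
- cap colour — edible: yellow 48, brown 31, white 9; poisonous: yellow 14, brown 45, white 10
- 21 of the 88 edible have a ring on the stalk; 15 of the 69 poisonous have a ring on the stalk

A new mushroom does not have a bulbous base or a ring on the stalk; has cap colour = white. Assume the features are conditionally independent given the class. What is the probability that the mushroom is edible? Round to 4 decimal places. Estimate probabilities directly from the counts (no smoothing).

0.9251

edible: (88/157) × (72/88) × (9/88) × (67/88) ≈ 0.0357096
poisonous: (69/157) × (4/69) × (10/69) × (54/69) ≈ 0.00288972
P(edible | x) = 0.0357096 / 0.03859932 ≈ 0.9251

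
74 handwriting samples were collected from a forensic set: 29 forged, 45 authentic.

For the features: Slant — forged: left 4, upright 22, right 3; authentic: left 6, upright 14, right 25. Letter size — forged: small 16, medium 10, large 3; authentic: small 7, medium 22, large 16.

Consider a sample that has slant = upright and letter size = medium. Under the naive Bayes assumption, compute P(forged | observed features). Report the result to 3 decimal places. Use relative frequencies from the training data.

0.526

forged: (29/74) × (22/29) × (10/29) ≈ 0.102516
authentic: (45/74) × (14/45) × (22/45) ≈ 0.0924925
P(forged | x) = 0.102516 / 0.1950085 ≈ 0.526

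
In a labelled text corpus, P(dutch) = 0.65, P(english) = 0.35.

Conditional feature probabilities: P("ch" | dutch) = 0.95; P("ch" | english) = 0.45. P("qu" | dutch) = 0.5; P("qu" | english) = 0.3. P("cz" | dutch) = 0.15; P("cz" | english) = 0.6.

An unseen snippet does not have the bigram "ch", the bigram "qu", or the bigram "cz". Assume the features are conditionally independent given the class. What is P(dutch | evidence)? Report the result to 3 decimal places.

0.204

dutch: 0.65 × (1−0.95) × (1−0.5) × (1−0.15) = 0.0138125
english: 0.35 × (1−0.45) × (1−0.3) × (1−0.6) = 0.0539
P(dutch | x) = 0.0138125 / 0.0677125 ≈ 0.204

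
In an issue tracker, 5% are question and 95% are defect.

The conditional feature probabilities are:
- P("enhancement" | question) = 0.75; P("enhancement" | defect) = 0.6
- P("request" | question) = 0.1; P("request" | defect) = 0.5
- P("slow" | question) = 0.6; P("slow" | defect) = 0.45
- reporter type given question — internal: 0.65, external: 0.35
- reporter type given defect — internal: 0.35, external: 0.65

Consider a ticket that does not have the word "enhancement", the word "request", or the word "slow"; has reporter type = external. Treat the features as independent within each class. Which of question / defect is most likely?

defect

question: 0.05 × (1−0.75) × (1−0.1) × (1−0.6) × 0.35 = 0.001575
defect: 0.95 × (1−0.6) × (1−0.5) × (1−0.45) × 0.65 = 0.067925
Highest score → defect.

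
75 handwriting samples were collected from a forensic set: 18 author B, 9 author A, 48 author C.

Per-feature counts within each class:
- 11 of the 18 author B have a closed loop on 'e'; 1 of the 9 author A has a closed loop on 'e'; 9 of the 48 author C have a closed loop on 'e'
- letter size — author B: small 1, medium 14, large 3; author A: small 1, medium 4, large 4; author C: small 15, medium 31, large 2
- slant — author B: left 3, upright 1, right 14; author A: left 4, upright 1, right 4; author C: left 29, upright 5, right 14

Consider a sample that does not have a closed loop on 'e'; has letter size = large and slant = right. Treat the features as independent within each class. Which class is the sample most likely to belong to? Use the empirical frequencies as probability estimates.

author A

author B: (18/75) × (7/18) × (3/18) × (14/18) ≈ 0.0120988
author A: (9/75) × (8/9) × (4/9) × (4/9) ≈ 0.02107
author C: (48/75) × (39/48) × (2/48) × (14/48) ≈ 0.00631944
Highest score → author A.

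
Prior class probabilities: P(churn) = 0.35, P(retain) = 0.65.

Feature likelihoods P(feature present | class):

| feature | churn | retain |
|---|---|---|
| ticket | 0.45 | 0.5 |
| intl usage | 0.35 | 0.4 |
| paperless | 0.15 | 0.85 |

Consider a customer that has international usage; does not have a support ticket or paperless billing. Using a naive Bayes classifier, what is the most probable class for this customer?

churn: 0.35 × (1−0.45) × 0.35 × (1−0.15) = 0.05726875
retain: 0.65 × (1−0.5) × 0.4 × (1−0.85) = 0.0195
Highest score → churn.

churn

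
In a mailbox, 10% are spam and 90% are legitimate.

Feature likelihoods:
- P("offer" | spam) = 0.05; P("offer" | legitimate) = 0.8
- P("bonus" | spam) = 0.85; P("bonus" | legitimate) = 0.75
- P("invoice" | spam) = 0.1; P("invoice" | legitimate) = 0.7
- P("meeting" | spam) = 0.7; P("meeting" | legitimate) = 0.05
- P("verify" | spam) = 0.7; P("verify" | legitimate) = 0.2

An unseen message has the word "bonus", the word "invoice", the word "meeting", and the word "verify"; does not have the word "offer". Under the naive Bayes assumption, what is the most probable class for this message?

spam: 0.1 × (1−0.05) × 0.85 × 0.1 × 0.7 × 0.7 = 0.00395675
legitimate: 0.9 × (1−0.8) × 0.75 × 0.7 × 0.05 × 0.2 = 0.000945
Highest score → spam.

spam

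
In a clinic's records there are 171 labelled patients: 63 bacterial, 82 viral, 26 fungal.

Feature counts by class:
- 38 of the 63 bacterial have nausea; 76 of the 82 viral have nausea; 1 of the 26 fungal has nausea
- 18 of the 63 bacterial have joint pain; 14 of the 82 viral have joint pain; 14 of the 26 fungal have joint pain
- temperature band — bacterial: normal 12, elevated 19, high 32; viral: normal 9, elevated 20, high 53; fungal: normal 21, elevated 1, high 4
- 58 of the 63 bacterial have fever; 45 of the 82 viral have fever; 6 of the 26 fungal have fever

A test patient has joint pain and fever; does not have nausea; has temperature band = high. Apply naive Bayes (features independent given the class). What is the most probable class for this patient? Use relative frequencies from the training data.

bacterial

bacterial: (63/171) × (25/63) × (18/63) × (32/63) × (58/63) ≈ 0.0195332
viral: (82/171) × (6/82) × (14/82) × (53/82) × (45/82) ≈ 0.00212486
fungal: (26/171) × (25/26) × (14/26) × (4/26) × (6/26) ≈ 0.00279488
Highest score → bacterial.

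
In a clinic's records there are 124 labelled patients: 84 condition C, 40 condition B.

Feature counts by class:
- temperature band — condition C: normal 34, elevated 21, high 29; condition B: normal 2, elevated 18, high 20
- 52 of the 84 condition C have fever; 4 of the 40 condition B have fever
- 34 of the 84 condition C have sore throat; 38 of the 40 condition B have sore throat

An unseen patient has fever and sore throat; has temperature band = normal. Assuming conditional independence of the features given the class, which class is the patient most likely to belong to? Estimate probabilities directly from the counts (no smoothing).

condition C: (84/124) × (34/84) × (52/84) × (34/84) ≈ 0.0687038
condition B: (40/124) × (2/40) × (4/40) × (38/40) ≈ 0.00153226
Highest score → condition C.

condition C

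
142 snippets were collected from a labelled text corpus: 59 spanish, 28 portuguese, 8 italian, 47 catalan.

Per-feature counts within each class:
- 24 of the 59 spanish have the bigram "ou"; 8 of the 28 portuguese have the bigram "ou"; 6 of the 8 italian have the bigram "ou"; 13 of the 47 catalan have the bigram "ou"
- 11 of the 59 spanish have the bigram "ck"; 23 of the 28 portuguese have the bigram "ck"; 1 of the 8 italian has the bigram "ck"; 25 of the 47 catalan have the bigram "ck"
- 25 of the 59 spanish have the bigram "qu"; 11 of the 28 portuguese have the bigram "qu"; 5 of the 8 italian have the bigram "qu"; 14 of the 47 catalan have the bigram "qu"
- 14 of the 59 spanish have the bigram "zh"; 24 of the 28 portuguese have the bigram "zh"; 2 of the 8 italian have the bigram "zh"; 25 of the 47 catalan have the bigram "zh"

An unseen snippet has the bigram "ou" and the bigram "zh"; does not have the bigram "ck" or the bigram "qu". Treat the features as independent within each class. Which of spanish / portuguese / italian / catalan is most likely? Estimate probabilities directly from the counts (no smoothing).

spanish: (59/142) × (24/59) × (48/59) × (34/59) × (14/59) ≈ 0.0188025
portuguese: (28/142) × (8/28) × (5/28) × (17/28) × (24/28) ≈ 0.00523549
italian: (8/142) × (6/8) × (7/8) × (3/8) × (2/8) ≈ 0.00346611
catalan: (47/142) × (13/47) × (22/47) × (33/47) × (25/47) ≈ 0.0160044
Highest score → spanish.

spanish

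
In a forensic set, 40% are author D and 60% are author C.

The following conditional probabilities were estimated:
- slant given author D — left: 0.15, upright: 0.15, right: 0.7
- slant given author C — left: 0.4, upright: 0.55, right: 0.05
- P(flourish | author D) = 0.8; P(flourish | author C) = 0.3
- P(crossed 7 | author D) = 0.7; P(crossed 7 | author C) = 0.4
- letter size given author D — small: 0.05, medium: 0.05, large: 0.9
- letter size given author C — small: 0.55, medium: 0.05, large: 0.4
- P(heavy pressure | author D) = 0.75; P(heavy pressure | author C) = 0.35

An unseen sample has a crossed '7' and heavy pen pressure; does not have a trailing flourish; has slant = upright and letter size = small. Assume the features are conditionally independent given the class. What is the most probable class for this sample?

author D: 0.4 × 0.15 × (1−0.8) × 0.7 × 0.05 × 0.75 = 0.000315
author C: 0.6 × 0.55 × (1−0.3) × 0.4 × 0.55 × 0.35 = 0.017787
Highest score → author C.

author C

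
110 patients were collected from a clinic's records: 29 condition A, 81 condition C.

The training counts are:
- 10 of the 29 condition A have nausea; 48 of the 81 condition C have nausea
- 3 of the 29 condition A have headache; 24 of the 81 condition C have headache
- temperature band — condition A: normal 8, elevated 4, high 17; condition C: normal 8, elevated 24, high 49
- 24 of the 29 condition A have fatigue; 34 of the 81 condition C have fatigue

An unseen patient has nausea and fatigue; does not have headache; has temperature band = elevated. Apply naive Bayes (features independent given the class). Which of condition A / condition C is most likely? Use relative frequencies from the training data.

condition C

condition A: (29/110) × (10/29) × (26/29) × (4/29) × (24/29) ≈ 0.00930375
condition C: (81/110) × (48/81) × (57/81) × (24/81) × (34/81) ≈ 0.0381908
Highest score → condition C.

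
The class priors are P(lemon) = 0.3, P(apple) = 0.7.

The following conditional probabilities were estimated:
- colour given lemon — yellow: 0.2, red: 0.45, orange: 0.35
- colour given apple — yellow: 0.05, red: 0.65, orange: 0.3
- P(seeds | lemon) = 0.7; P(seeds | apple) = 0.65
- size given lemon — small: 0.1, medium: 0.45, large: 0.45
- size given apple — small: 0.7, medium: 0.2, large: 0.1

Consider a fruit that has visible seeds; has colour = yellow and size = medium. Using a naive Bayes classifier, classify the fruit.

lemon: 0.3 × 0.2 × 0.7 × 0.45 = 0.0189
apple: 0.7 × 0.05 × 0.65 × 0.2 = 0.00455
Highest score → lemon.

lemon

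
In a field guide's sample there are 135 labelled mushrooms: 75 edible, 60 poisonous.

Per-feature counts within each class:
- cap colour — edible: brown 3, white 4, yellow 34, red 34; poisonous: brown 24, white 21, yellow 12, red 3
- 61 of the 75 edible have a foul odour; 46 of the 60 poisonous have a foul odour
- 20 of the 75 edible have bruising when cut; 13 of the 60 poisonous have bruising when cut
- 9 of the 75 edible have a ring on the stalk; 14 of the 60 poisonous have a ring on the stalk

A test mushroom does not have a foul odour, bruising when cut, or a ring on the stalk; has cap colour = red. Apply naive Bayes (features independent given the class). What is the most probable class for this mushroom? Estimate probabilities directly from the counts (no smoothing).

edible: (75/135) × (34/75) × (14/75) × (55/75) × (66/75) ≈ 0.0303386
poisonous: (60/135) × (3/60) × (14/60) × (47/60) × (46/60) ≈ 0.00311399
Highest score → edible.

edible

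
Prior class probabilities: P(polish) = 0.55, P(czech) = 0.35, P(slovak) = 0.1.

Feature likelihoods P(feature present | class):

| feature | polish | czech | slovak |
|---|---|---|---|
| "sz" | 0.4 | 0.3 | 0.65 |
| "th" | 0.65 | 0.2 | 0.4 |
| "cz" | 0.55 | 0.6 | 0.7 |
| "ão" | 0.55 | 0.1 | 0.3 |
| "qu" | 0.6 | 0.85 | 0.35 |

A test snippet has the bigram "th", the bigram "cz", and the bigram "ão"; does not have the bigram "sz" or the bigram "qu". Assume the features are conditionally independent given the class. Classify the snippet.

polish

polish: 0.55 × (1−0.4) × 0.65 × 0.55 × 0.55 × (1−0.6) = 0.0259545
czech: 0.35 × (1−0.3) × 0.2 × 0.6 × 0.1 × (1−0.85) = 0.000441
slovak: 0.1 × (1−0.65) × 0.4 × 0.7 × 0.3 × (1−0.35) = 0.001911
Highest score → polish.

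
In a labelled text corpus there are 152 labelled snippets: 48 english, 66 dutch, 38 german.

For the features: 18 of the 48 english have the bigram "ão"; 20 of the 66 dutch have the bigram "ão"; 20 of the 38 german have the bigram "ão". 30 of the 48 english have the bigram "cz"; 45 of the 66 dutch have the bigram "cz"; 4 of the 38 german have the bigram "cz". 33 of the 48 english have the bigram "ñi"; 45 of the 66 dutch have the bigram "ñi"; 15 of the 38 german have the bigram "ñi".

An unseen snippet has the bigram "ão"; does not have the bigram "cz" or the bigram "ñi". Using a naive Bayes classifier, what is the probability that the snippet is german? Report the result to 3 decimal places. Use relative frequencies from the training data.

english: (48/152) × (18/48) × (18/48) × (15/48) ≈ 0.0138775
dutch: (66/152) × (20/66) × (21/66) × (21/66) ≈ 0.013321
german: (38/152) × (20/38) × (34/38) × (23/38) ≈ 0.0712567
P(german | x) = 0.0712567 / 0.0984552 ≈ 0.724

0.724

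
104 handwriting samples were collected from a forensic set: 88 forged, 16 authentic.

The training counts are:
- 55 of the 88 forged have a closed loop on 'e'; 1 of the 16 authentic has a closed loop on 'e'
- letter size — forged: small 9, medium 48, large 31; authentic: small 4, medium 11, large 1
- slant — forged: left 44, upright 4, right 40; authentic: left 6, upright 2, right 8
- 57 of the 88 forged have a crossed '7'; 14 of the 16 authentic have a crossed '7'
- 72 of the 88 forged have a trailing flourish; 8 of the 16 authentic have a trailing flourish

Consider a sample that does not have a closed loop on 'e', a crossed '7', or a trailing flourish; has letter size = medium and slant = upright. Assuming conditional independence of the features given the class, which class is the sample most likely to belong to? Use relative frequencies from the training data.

authentic

forged: (88/104) × (33/88) × (48/88) × (4/88) × (31/88) × (16/88) ≈ 0.000503887
authentic: (16/104) × (15/16) × (11/16) × (2/16) × (2/16) × (8/16) ≈ 0.000774677
Highest score → authentic.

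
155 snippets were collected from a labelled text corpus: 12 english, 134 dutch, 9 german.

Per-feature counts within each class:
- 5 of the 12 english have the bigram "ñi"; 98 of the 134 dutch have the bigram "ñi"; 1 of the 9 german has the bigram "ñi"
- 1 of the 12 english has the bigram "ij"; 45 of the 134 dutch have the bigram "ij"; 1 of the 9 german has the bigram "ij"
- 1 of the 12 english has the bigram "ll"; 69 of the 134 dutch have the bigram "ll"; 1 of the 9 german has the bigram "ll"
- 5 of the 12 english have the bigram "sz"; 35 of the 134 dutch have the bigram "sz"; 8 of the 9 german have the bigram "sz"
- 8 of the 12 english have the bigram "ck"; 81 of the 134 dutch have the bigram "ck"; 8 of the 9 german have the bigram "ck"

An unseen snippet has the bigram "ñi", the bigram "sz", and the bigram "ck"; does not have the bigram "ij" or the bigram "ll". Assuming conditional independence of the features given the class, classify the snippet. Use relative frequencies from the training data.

dutch

english: (12/155) × (5/12) × (11/12) × (11/12) × (5/12) × (8/12) ≈ 0.00752937
dutch: (134/155) × (98/134) × (89/134) × (65/134) × (35/134) × (81/134) ≈ 0.0321612
german: (9/155) × (1/9) × (8/9) × (8/9) × (8/9) × (8/9) ≈ 0.00402771
Highest score → dutch.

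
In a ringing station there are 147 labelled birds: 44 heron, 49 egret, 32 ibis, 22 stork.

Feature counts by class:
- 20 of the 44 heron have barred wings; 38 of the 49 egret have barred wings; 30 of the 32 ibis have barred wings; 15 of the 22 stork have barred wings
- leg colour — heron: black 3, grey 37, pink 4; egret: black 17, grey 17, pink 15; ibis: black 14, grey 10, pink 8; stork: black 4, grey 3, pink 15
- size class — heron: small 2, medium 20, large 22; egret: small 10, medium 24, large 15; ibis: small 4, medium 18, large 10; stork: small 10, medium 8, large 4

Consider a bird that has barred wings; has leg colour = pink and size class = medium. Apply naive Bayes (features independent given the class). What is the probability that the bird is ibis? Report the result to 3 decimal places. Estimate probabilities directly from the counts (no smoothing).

0.292

heron: (44/147) × (20/44) × (4/44) × (20/44) ≈ 0.00562208
egret: (49/147) × (38/49) × (15/49) × (24/49) ≈ 0.0387594
ibis: (32/147) × (30/32) × (8/32) × (18/32) ≈ 0.028699
stork: (22/147) × (15/22) × (15/22) × (8/22) ≈ 0.0252994
P(ibis | x) = 0.028699 / 0.09837988 ≈ 0.292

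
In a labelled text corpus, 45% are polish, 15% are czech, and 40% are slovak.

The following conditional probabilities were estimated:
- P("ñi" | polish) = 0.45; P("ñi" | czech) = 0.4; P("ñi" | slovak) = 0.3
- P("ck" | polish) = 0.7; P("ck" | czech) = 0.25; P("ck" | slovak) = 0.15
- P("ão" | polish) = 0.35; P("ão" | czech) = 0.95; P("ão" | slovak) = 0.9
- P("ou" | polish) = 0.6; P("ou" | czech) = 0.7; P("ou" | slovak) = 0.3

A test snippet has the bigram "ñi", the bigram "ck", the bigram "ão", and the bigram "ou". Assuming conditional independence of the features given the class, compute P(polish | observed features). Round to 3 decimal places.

polish: 0.45 × 0.45 × 0.7 × 0.35 × 0.6 = 0.0297675
czech: 0.15 × 0.4 × 0.25 × 0.95 × 0.7 = 0.009975
slovak: 0.4 × 0.3 × 0.15 × 0.9 × 0.3 = 0.00486
P(polish | x) = 0.0297675 / 0.0446025 ≈ 0.667

0.667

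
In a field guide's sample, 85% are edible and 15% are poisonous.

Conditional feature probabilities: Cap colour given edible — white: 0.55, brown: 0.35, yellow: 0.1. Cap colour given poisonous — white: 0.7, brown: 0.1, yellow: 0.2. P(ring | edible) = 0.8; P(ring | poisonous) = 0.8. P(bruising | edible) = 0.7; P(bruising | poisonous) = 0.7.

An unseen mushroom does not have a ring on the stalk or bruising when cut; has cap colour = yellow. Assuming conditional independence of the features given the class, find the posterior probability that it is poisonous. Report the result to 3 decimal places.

edible: 0.85 × 0.1 × (1−0.8) × (1−0.7) = 0.0051
poisonous: 0.15 × 0.2 × (1−0.8) × (1−0.7) = 0.0018
P(poisonous | x) = 0.0018 / 0.0069 ≈ 0.261

0.261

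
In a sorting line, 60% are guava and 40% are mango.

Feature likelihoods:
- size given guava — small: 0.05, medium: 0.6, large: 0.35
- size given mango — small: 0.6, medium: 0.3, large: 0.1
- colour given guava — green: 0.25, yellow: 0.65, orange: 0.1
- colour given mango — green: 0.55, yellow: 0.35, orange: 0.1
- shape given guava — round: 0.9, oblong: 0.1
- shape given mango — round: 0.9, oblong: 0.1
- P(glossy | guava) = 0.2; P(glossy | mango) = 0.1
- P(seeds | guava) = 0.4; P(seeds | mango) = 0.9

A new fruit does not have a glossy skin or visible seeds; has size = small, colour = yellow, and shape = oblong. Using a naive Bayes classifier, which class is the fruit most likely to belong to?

guava: 0.6 × 0.05 × 0.65 × 0.1 × (1−0.2) × (1−0.4) = 0.000936
mango: 0.4 × 0.6 × 0.35 × 0.1 × (1−0.1) × (1−0.9) = 0.000756
Highest score → guava.

guava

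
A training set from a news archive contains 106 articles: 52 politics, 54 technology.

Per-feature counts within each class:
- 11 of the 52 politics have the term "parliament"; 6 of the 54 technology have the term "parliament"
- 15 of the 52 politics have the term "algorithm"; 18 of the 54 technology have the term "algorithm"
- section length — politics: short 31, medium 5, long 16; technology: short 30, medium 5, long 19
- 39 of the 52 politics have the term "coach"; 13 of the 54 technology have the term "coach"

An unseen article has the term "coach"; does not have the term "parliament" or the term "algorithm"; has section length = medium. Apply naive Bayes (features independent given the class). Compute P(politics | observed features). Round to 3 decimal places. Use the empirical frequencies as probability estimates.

politics: (52/106) × (41/52) × (37/52) × (5/52) × (39/52) ≈ 0.0198474
technology: (54/106) × (48/54) × (36/54) × (5/54) × (13/54) ≈ 0.0067293
P(politics | x) = 0.0198474 / 0.0265767 ≈ 0.747

0.747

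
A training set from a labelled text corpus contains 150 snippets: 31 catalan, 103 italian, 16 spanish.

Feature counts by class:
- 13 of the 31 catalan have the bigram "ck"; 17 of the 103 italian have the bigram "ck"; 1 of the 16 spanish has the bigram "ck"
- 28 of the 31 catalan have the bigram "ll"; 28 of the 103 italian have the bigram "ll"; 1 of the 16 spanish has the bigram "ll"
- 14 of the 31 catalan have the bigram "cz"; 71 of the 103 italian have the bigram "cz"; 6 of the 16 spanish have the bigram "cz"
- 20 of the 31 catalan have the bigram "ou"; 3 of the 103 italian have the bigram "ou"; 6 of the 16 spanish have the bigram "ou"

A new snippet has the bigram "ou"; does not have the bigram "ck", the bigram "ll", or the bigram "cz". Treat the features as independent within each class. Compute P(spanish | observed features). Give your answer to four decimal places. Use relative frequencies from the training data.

0.7359

catalan: (31/150) × (18/31) × (3/31) × (17/31) × (20/31) ≈ 0.00410862
italian: (103/150) × (86/103) × (75/103) × (32/103) × (3/103) ≈ 0.0037777
spanish: (16/150) × (15/16) × (15/16) × (10/16) × (6/16) = 0.02197265625
P(spanish | x) = 0.02197265625 / 0.02985897625 ≈ 0.7359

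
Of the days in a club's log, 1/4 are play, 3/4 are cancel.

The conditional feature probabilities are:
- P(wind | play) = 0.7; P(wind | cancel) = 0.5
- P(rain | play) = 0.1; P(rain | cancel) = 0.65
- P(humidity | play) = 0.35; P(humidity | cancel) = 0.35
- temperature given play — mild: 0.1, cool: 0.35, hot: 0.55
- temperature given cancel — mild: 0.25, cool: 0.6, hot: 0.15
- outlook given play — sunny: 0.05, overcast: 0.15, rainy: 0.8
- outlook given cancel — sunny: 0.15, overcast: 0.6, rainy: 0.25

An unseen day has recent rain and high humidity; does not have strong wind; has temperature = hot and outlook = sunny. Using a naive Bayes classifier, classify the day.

cancel

play: 0.25 × (1−0.7) × 0.1 × 0.35 × 0.55 × 0.05 = 0.0000721875
cancel: 0.75 × (1−0.5) × 0.65 × 0.35 × 0.15 × 0.15 = 0.00191953125
Highest score → cancel.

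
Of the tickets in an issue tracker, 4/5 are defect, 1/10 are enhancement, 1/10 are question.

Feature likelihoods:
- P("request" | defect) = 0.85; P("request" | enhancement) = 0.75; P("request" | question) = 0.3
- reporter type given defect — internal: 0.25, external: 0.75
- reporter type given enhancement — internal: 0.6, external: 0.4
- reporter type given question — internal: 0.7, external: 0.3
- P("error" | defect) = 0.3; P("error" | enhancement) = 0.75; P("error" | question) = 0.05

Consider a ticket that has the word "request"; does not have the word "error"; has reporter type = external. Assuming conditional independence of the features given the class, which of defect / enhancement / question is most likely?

defect

defect: 0.8 × 0.85 × 0.75 × (1−0.3) = 0.357
enhancement: 0.1 × 0.75 × 0.4 × (1−0.75) = 0.0075
question: 0.1 × 0.3 × 0.3 × (1−0.05) = 0.00855
Highest score → defect.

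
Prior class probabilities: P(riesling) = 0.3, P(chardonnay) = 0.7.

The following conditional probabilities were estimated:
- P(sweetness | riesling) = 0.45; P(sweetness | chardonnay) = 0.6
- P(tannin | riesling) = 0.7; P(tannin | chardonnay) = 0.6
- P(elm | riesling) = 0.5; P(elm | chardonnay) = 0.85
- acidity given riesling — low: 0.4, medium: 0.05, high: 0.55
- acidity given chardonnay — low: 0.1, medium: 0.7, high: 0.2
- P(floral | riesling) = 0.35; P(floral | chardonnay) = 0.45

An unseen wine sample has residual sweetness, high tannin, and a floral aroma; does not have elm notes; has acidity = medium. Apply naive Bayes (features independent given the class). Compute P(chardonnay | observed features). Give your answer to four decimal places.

riesling: 0.3 × 0.45 × 0.7 × (1−0.5) × 0.05 × 0.35 = 0.000826875
chardonnay: 0.7 × 0.6 × 0.6 × (1−0.85) × 0.7 × 0.45 = 0.011907
P(chardonnay | x) = 0.011907 / 0.012733875 ≈ 0.9351

0.9351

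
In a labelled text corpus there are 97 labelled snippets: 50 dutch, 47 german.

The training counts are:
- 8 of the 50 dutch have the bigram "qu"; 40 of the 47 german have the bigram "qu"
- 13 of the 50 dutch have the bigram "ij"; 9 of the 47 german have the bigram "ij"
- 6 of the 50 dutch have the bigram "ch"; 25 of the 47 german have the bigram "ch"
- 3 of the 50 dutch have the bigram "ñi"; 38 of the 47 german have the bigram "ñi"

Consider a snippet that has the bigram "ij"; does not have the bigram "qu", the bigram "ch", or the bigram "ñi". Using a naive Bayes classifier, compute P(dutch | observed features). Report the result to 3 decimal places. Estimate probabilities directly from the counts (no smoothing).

dutch: (50/97) × (42/50) × (13/50) × (44/50) × (47/50) ≈ 0.093124
german: (47/97) × (7/47) × (9/47) × (22/47) × (9/47) ≈ 0.00123863
P(dutch | x) = 0.093124 / 0.09436263 ≈ 0.987

0.987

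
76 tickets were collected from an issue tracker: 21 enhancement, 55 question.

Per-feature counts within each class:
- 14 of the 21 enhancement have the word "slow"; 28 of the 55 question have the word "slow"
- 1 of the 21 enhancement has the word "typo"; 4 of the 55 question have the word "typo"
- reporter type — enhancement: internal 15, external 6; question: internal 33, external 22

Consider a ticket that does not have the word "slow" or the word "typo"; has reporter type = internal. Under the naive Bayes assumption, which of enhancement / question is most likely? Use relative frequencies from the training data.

question

enhancement: (21/76) × (7/21) × (20/21) × (15/21) ≈ 0.0626566
question: (55/76) × (27/55) × (51/55) × (33/55) ≈ 0.197656
Highest score → question.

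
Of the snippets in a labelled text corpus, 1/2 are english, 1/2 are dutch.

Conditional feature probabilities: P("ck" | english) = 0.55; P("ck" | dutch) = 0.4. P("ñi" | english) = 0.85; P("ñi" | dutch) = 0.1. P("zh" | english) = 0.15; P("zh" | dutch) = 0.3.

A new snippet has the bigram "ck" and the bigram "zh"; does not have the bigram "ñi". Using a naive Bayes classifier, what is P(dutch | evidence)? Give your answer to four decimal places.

0.8972

english: 0.5 × 0.55 × (1−0.85) × 0.15 = 0.0061875
dutch: 0.5 × 0.4 × (1−0.1) × 0.3 = 0.054
P(dutch | x) = 0.054 / 0.0601875 ≈ 0.8972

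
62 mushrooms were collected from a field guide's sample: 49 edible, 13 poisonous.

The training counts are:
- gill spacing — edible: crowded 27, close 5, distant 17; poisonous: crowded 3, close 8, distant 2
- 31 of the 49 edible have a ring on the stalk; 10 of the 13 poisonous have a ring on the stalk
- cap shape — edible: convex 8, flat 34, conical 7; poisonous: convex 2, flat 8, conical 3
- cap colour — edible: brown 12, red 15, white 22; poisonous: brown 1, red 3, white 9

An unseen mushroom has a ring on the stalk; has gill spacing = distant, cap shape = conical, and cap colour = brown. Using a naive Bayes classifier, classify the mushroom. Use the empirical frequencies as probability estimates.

edible

edible: (49/62) × (17/49) × (31/49) × (7/49) × (12/49) ≈ 0.0060689
poisonous: (13/62) × (2/13) × (10/13) × (3/13) × (1/13) ≈ 0.000440483
Highest score → edible.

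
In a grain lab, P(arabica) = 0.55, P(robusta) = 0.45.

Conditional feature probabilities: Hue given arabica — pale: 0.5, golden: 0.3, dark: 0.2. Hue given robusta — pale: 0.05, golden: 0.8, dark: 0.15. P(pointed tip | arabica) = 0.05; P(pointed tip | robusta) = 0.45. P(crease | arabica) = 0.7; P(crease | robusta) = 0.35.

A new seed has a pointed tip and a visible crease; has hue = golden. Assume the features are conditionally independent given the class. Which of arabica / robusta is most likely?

arabica: 0.55 × 0.3 × 0.05 × 0.7 = 0.005775
robusta: 0.45 × 0.8 × 0.45 × 0.35 = 0.0567
Highest score → robusta.

robusta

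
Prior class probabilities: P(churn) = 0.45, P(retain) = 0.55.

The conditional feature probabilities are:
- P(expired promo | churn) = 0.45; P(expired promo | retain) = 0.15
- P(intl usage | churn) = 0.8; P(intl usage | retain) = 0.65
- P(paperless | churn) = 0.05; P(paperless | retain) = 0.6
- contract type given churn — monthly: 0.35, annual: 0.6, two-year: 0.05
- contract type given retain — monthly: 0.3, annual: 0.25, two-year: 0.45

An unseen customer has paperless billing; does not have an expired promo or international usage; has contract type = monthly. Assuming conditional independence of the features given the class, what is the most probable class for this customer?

churn: 0.45 × (1−0.45) × (1−0.8) × 0.05 × 0.35 = 0.00086625
retain: 0.55 × (1−0.15) × (1−0.65) × 0.6 × 0.3 = 0.0294525
Highest score → retain.

retain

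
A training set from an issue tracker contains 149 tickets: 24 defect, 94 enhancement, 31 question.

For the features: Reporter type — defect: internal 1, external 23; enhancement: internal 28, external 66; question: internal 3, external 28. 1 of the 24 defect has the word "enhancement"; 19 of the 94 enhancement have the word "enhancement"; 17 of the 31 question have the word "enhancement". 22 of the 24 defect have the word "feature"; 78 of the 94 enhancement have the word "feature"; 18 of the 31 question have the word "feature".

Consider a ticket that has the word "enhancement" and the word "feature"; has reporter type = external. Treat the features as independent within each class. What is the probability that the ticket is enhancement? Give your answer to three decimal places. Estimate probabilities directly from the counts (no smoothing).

defect: (24/149) × (23/24) × (1/24) × (22/24) ≈ 0.00589579
enhancement: (94/149) × (66/94) × (19/94) × (78/94) ≈ 0.0742934
question: (31/149) × (28/31) × (17/31) × (18/31) ≈ 0.059837
P(enhancement | x) = 0.0742934 / 0.14002619 ≈ 0.531

0.531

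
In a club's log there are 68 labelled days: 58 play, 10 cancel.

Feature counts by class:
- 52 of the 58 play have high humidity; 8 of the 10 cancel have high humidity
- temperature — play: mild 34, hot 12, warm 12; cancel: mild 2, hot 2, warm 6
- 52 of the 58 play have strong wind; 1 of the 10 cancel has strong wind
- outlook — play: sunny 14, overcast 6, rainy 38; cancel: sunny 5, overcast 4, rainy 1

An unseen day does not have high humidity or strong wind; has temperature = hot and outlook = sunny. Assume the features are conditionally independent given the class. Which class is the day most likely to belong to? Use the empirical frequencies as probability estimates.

cancel

play: (58/68) × (6/58) × (12/58) × (6/58) × (14/58) ≈ 0.000455847
cancel: (10/68) × (2/10) × (2/10) × (9/10) × (5/10) ≈ 0.00264706
Highest score → cancel.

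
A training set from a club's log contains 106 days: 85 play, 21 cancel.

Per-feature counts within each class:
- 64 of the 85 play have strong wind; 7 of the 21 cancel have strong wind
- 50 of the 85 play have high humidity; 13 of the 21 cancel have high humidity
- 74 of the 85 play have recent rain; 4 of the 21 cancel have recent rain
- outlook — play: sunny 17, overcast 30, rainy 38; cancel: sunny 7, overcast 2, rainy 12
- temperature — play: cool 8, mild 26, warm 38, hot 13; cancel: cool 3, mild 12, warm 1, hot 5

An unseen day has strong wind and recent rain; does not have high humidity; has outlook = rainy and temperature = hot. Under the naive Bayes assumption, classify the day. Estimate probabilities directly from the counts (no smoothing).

play

play: (85/106) × (64/85) × (35/85) × (74/85) × (38/85) × (13/85) ≈ 0.0147988
cancel: (21/106) × (7/21) × (8/21) × (4/21) × (12/21) × (5/21) ≈ 0.000651953
Highest score → play.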